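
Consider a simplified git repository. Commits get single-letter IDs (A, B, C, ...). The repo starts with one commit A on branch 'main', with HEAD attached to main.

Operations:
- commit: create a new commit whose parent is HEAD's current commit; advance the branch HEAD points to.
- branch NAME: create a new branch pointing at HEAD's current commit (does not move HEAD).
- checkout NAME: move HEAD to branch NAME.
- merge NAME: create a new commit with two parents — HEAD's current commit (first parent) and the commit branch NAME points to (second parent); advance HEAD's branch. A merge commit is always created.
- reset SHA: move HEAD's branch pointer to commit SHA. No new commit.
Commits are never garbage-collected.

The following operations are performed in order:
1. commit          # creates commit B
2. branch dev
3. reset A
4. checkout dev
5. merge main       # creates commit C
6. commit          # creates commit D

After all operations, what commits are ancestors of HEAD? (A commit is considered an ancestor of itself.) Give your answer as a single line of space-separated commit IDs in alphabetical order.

Answer: A B C D

Derivation:
After op 1 (commit): HEAD=main@B [main=B]
After op 2 (branch): HEAD=main@B [dev=B main=B]
After op 3 (reset): HEAD=main@A [dev=B main=A]
After op 4 (checkout): HEAD=dev@B [dev=B main=A]
After op 5 (merge): HEAD=dev@C [dev=C main=A]
After op 6 (commit): HEAD=dev@D [dev=D main=A]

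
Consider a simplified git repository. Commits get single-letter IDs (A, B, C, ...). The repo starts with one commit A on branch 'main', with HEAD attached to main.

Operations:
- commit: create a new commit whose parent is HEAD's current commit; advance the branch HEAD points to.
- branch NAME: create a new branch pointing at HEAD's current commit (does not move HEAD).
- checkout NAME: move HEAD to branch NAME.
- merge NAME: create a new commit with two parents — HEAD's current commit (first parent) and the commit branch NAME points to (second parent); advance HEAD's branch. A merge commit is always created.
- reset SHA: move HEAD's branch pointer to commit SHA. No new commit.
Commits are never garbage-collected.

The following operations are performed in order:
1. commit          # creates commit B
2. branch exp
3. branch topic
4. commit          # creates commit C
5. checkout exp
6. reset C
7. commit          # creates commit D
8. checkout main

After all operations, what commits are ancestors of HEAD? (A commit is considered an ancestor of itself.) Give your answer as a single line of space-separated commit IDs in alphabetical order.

After op 1 (commit): HEAD=main@B [main=B]
After op 2 (branch): HEAD=main@B [exp=B main=B]
After op 3 (branch): HEAD=main@B [exp=B main=B topic=B]
After op 4 (commit): HEAD=main@C [exp=B main=C topic=B]
After op 5 (checkout): HEAD=exp@B [exp=B main=C topic=B]
After op 6 (reset): HEAD=exp@C [exp=C main=C topic=B]
After op 7 (commit): HEAD=exp@D [exp=D main=C topic=B]
After op 8 (checkout): HEAD=main@C [exp=D main=C topic=B]

Answer: A B C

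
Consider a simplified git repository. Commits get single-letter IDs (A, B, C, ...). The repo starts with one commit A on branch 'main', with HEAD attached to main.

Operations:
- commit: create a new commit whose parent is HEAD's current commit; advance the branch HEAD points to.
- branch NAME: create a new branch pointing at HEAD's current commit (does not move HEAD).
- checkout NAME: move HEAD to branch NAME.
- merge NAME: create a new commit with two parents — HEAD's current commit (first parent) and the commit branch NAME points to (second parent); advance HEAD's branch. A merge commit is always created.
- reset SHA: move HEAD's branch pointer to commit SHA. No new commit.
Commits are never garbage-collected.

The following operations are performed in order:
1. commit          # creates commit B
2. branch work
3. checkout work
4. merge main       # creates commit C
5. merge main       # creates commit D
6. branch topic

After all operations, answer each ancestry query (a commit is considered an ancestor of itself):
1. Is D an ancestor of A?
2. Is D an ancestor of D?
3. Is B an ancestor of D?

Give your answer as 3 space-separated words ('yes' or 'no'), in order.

After op 1 (commit): HEAD=main@B [main=B]
After op 2 (branch): HEAD=main@B [main=B work=B]
After op 3 (checkout): HEAD=work@B [main=B work=B]
After op 4 (merge): HEAD=work@C [main=B work=C]
After op 5 (merge): HEAD=work@D [main=B work=D]
After op 6 (branch): HEAD=work@D [main=B topic=D work=D]
ancestors(A) = {A}; D in? no
ancestors(D) = {A,B,C,D}; D in? yes
ancestors(D) = {A,B,C,D}; B in? yes

Answer: no yes yes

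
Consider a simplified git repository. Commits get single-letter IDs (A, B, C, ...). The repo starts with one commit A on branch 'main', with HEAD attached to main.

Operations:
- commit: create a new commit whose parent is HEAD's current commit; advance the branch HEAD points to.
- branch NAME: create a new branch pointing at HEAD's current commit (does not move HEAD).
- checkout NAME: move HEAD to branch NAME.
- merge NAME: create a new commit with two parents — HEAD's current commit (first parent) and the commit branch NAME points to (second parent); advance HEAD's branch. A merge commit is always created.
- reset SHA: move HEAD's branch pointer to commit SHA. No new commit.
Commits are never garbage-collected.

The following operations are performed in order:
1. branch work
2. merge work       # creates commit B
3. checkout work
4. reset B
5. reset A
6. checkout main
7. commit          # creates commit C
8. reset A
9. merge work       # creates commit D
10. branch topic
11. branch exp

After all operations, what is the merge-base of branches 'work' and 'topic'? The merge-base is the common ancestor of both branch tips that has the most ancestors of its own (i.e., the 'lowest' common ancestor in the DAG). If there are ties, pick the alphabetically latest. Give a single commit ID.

After op 1 (branch): HEAD=main@A [main=A work=A]
After op 2 (merge): HEAD=main@B [main=B work=A]
After op 3 (checkout): HEAD=work@A [main=B work=A]
After op 4 (reset): HEAD=work@B [main=B work=B]
After op 5 (reset): HEAD=work@A [main=B work=A]
After op 6 (checkout): HEAD=main@B [main=B work=A]
After op 7 (commit): HEAD=main@C [main=C work=A]
After op 8 (reset): HEAD=main@A [main=A work=A]
After op 9 (merge): HEAD=main@D [main=D work=A]
After op 10 (branch): HEAD=main@D [main=D topic=D work=A]
After op 11 (branch): HEAD=main@D [exp=D main=D topic=D work=A]
ancestors(work=A): ['A']
ancestors(topic=D): ['A', 'D']
common: ['A']

Answer: A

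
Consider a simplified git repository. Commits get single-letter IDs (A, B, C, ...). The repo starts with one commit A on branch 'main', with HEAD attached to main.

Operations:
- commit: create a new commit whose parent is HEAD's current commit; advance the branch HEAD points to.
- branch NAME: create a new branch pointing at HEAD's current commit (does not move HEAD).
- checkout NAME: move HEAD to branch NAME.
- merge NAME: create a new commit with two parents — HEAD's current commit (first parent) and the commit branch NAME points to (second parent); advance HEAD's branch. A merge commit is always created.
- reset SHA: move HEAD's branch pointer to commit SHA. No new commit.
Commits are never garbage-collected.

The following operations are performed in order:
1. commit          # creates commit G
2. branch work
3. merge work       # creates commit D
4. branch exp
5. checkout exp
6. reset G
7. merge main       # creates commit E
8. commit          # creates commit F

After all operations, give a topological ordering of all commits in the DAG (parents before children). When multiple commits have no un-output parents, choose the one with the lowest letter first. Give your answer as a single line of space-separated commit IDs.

Answer: A G D E F

Derivation:
After op 1 (commit): HEAD=main@G [main=G]
After op 2 (branch): HEAD=main@G [main=G work=G]
After op 3 (merge): HEAD=main@D [main=D work=G]
After op 4 (branch): HEAD=main@D [exp=D main=D work=G]
After op 5 (checkout): HEAD=exp@D [exp=D main=D work=G]
After op 6 (reset): HEAD=exp@G [exp=G main=D work=G]
After op 7 (merge): HEAD=exp@E [exp=E main=D work=G]
After op 8 (commit): HEAD=exp@F [exp=F main=D work=G]
commit A: parents=[]
commit D: parents=['G', 'G']
commit E: parents=['G', 'D']
commit F: parents=['E']
commit G: parents=['A']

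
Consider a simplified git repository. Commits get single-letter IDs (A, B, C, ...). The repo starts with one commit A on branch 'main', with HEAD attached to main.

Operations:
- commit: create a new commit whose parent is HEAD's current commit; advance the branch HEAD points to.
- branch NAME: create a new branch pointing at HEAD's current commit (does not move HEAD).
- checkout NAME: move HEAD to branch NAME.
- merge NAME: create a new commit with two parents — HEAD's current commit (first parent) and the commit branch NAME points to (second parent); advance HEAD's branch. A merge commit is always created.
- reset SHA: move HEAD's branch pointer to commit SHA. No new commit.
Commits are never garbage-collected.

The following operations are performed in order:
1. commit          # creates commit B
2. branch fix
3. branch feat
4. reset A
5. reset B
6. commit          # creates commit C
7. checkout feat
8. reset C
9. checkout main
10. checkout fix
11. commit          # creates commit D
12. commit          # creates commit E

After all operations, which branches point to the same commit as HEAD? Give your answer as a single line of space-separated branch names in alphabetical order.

After op 1 (commit): HEAD=main@B [main=B]
After op 2 (branch): HEAD=main@B [fix=B main=B]
After op 3 (branch): HEAD=main@B [feat=B fix=B main=B]
After op 4 (reset): HEAD=main@A [feat=B fix=B main=A]
After op 5 (reset): HEAD=main@B [feat=B fix=B main=B]
After op 6 (commit): HEAD=main@C [feat=B fix=B main=C]
After op 7 (checkout): HEAD=feat@B [feat=B fix=B main=C]
After op 8 (reset): HEAD=feat@C [feat=C fix=B main=C]
After op 9 (checkout): HEAD=main@C [feat=C fix=B main=C]
After op 10 (checkout): HEAD=fix@B [feat=C fix=B main=C]
After op 11 (commit): HEAD=fix@D [feat=C fix=D main=C]
After op 12 (commit): HEAD=fix@E [feat=C fix=E main=C]

Answer: fix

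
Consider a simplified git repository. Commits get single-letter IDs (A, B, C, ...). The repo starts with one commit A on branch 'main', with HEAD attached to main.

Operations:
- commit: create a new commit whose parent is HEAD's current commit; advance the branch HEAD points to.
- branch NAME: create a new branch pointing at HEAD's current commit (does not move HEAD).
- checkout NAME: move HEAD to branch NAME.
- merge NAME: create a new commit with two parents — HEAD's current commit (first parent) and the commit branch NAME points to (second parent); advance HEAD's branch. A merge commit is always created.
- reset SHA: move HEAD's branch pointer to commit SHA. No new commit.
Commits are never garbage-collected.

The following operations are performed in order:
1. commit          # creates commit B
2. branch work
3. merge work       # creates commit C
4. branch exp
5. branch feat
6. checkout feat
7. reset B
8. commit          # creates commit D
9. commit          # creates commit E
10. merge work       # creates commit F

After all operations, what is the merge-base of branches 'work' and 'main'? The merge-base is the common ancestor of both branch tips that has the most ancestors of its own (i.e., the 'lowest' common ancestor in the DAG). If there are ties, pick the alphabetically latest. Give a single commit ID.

Answer: B

Derivation:
After op 1 (commit): HEAD=main@B [main=B]
After op 2 (branch): HEAD=main@B [main=B work=B]
After op 3 (merge): HEAD=main@C [main=C work=B]
After op 4 (branch): HEAD=main@C [exp=C main=C work=B]
After op 5 (branch): HEAD=main@C [exp=C feat=C main=C work=B]
After op 6 (checkout): HEAD=feat@C [exp=C feat=C main=C work=B]
After op 7 (reset): HEAD=feat@B [exp=C feat=B main=C work=B]
After op 8 (commit): HEAD=feat@D [exp=C feat=D main=C work=B]
After op 9 (commit): HEAD=feat@E [exp=C feat=E main=C work=B]
After op 10 (merge): HEAD=feat@F [exp=C feat=F main=C work=B]
ancestors(work=B): ['A', 'B']
ancestors(main=C): ['A', 'B', 'C']
common: ['A', 'B']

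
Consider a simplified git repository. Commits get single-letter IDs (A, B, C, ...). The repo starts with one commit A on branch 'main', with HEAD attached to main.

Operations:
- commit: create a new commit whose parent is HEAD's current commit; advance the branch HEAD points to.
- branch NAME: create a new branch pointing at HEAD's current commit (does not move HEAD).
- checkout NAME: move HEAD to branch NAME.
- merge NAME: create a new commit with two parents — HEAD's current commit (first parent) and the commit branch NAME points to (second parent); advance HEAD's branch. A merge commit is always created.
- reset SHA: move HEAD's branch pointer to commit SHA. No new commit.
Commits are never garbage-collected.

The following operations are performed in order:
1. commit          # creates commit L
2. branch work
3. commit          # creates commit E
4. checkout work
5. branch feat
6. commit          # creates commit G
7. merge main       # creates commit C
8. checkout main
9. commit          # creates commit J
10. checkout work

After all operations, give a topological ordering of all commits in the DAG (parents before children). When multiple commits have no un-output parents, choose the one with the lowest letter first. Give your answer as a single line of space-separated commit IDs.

Answer: A L E G C J

Derivation:
After op 1 (commit): HEAD=main@L [main=L]
After op 2 (branch): HEAD=main@L [main=L work=L]
After op 3 (commit): HEAD=main@E [main=E work=L]
After op 4 (checkout): HEAD=work@L [main=E work=L]
After op 5 (branch): HEAD=work@L [feat=L main=E work=L]
After op 6 (commit): HEAD=work@G [feat=L main=E work=G]
After op 7 (merge): HEAD=work@C [feat=L main=E work=C]
After op 8 (checkout): HEAD=main@E [feat=L main=E work=C]
After op 9 (commit): HEAD=main@J [feat=L main=J work=C]
After op 10 (checkout): HEAD=work@C [feat=L main=J work=C]
commit A: parents=[]
commit C: parents=['G', 'E']
commit E: parents=['L']
commit G: parents=['L']
commit J: parents=['E']
commit L: parents=['A']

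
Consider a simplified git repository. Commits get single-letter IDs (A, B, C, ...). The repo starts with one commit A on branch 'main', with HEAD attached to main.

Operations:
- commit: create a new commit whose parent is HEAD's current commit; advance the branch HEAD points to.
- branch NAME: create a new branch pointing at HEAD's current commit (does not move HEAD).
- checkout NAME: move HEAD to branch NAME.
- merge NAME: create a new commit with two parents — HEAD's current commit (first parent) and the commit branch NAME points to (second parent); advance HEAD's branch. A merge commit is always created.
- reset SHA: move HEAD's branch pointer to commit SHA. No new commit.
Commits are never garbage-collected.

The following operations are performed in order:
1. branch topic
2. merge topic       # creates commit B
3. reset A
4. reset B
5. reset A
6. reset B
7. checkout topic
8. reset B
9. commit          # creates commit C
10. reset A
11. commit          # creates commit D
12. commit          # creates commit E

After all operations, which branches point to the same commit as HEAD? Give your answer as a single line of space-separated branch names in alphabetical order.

Answer: topic

Derivation:
After op 1 (branch): HEAD=main@A [main=A topic=A]
After op 2 (merge): HEAD=main@B [main=B topic=A]
After op 3 (reset): HEAD=main@A [main=A topic=A]
After op 4 (reset): HEAD=main@B [main=B topic=A]
After op 5 (reset): HEAD=main@A [main=A topic=A]
After op 6 (reset): HEAD=main@B [main=B topic=A]
After op 7 (checkout): HEAD=topic@A [main=B topic=A]
After op 8 (reset): HEAD=topic@B [main=B topic=B]
After op 9 (commit): HEAD=topic@C [main=B topic=C]
After op 10 (reset): HEAD=topic@A [main=B topic=A]
After op 11 (commit): HEAD=topic@D [main=B topic=D]
After op 12 (commit): HEAD=topic@E [main=B topic=E]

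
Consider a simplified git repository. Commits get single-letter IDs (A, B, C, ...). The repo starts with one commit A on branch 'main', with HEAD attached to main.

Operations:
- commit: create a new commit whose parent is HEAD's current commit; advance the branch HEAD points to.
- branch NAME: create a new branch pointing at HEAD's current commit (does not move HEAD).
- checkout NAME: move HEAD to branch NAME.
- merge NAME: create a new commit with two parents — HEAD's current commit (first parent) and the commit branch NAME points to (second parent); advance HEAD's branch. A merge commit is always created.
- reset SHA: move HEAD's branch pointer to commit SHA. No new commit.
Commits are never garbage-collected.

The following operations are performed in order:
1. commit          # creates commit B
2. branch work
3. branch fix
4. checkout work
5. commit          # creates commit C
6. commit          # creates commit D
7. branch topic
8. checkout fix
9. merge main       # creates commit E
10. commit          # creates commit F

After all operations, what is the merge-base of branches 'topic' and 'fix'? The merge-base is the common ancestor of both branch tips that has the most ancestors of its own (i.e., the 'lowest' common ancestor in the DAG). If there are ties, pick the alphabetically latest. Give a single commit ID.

After op 1 (commit): HEAD=main@B [main=B]
After op 2 (branch): HEAD=main@B [main=B work=B]
After op 3 (branch): HEAD=main@B [fix=B main=B work=B]
After op 4 (checkout): HEAD=work@B [fix=B main=B work=B]
After op 5 (commit): HEAD=work@C [fix=B main=B work=C]
After op 6 (commit): HEAD=work@D [fix=B main=B work=D]
After op 7 (branch): HEAD=work@D [fix=B main=B topic=D work=D]
After op 8 (checkout): HEAD=fix@B [fix=B main=B topic=D work=D]
After op 9 (merge): HEAD=fix@E [fix=E main=B topic=D work=D]
After op 10 (commit): HEAD=fix@F [fix=F main=B topic=D work=D]
ancestors(topic=D): ['A', 'B', 'C', 'D']
ancestors(fix=F): ['A', 'B', 'E', 'F']
common: ['A', 'B']

Answer: B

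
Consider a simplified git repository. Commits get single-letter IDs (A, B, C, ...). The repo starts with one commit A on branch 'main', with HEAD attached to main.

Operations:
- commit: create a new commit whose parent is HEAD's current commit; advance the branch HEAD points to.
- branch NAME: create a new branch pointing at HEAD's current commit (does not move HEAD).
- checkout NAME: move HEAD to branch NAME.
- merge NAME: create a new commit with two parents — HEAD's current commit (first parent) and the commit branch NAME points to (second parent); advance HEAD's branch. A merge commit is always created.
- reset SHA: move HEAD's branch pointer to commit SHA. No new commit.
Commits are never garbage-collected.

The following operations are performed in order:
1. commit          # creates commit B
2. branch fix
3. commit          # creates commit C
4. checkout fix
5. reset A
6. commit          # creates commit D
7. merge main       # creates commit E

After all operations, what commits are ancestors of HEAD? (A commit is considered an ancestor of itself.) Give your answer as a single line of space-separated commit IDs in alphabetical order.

Answer: A B C D E

Derivation:
After op 1 (commit): HEAD=main@B [main=B]
After op 2 (branch): HEAD=main@B [fix=B main=B]
After op 3 (commit): HEAD=main@C [fix=B main=C]
After op 4 (checkout): HEAD=fix@B [fix=B main=C]
After op 5 (reset): HEAD=fix@A [fix=A main=C]
After op 6 (commit): HEAD=fix@D [fix=D main=C]
After op 7 (merge): HEAD=fix@E [fix=E main=C]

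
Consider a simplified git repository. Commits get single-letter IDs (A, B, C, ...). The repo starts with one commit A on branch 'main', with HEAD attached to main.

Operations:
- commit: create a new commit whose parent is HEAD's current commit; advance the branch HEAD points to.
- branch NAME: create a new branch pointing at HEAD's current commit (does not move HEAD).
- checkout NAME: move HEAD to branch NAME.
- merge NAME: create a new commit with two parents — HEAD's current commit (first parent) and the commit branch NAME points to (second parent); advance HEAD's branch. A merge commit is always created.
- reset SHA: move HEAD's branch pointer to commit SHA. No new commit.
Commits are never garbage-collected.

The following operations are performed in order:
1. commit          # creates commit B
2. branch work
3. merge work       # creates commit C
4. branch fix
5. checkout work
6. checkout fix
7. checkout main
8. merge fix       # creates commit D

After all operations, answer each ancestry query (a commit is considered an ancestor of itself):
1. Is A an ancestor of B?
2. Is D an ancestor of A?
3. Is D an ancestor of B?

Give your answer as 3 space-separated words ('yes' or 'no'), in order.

After op 1 (commit): HEAD=main@B [main=B]
After op 2 (branch): HEAD=main@B [main=B work=B]
After op 3 (merge): HEAD=main@C [main=C work=B]
After op 4 (branch): HEAD=main@C [fix=C main=C work=B]
After op 5 (checkout): HEAD=work@B [fix=C main=C work=B]
After op 6 (checkout): HEAD=fix@C [fix=C main=C work=B]
After op 7 (checkout): HEAD=main@C [fix=C main=C work=B]
After op 8 (merge): HEAD=main@D [fix=C main=D work=B]
ancestors(B) = {A,B}; A in? yes
ancestors(A) = {A}; D in? no
ancestors(B) = {A,B}; D in? no

Answer: yes no no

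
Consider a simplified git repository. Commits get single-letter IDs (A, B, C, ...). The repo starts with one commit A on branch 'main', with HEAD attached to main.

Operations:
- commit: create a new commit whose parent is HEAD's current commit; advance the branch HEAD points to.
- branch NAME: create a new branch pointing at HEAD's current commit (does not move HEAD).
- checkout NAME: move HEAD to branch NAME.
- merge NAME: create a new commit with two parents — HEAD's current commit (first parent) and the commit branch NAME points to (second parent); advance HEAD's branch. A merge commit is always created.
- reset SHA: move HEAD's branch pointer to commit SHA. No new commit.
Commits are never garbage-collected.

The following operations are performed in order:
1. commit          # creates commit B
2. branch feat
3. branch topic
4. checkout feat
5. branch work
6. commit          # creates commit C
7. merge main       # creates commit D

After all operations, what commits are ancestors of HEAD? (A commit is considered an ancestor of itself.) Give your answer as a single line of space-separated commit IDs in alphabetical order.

Answer: A B C D

Derivation:
After op 1 (commit): HEAD=main@B [main=B]
After op 2 (branch): HEAD=main@B [feat=B main=B]
After op 3 (branch): HEAD=main@B [feat=B main=B topic=B]
After op 4 (checkout): HEAD=feat@B [feat=B main=B topic=B]
After op 5 (branch): HEAD=feat@B [feat=B main=B topic=B work=B]
After op 6 (commit): HEAD=feat@C [feat=C main=B topic=B work=B]
After op 7 (merge): HEAD=feat@D [feat=D main=B topic=B work=B]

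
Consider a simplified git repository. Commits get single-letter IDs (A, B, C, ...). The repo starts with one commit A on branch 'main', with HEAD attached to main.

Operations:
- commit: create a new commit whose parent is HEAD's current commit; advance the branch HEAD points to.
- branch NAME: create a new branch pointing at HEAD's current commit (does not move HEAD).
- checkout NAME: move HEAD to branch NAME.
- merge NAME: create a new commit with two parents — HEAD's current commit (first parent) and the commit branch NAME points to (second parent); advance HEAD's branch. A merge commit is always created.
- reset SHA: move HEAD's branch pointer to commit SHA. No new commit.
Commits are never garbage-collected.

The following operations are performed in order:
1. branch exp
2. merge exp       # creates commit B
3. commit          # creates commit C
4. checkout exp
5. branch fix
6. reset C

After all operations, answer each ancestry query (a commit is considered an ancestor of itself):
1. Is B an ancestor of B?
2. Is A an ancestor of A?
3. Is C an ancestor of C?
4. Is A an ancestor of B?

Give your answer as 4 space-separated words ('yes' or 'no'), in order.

After op 1 (branch): HEAD=main@A [exp=A main=A]
After op 2 (merge): HEAD=main@B [exp=A main=B]
After op 3 (commit): HEAD=main@C [exp=A main=C]
After op 4 (checkout): HEAD=exp@A [exp=A main=C]
After op 5 (branch): HEAD=exp@A [exp=A fix=A main=C]
After op 6 (reset): HEAD=exp@C [exp=C fix=A main=C]
ancestors(B) = {A,B}; B in? yes
ancestors(A) = {A}; A in? yes
ancestors(C) = {A,B,C}; C in? yes
ancestors(B) = {A,B}; A in? yes

Answer: yes yes yes yes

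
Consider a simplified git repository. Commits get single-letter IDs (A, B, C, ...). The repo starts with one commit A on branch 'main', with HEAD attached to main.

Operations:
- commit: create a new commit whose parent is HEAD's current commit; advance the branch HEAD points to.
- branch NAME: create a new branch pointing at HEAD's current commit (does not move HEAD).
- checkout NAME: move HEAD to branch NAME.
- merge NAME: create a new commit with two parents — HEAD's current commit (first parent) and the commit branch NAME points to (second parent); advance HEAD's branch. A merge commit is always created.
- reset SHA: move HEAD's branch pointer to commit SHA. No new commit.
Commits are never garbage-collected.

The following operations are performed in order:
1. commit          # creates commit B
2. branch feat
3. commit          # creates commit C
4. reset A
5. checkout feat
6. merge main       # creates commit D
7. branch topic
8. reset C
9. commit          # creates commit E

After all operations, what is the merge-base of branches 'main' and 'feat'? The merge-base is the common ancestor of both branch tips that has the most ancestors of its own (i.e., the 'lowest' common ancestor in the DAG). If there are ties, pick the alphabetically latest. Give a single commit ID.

After op 1 (commit): HEAD=main@B [main=B]
After op 2 (branch): HEAD=main@B [feat=B main=B]
After op 3 (commit): HEAD=main@C [feat=B main=C]
After op 4 (reset): HEAD=main@A [feat=B main=A]
After op 5 (checkout): HEAD=feat@B [feat=B main=A]
After op 6 (merge): HEAD=feat@D [feat=D main=A]
After op 7 (branch): HEAD=feat@D [feat=D main=A topic=D]
After op 8 (reset): HEAD=feat@C [feat=C main=A topic=D]
After op 9 (commit): HEAD=feat@E [feat=E main=A topic=D]
ancestors(main=A): ['A']
ancestors(feat=E): ['A', 'B', 'C', 'E']
common: ['A']

Answer: A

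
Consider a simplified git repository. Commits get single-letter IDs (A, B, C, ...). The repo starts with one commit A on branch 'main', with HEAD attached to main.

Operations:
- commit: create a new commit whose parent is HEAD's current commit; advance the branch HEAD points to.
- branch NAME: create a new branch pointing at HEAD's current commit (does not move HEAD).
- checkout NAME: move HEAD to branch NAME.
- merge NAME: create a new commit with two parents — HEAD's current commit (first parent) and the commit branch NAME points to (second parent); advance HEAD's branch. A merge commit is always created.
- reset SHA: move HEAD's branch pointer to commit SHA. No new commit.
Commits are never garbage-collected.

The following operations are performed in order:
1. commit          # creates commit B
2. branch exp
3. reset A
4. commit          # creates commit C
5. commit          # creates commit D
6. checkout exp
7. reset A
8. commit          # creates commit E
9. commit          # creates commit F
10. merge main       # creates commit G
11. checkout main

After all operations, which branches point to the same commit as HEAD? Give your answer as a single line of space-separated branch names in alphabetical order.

After op 1 (commit): HEAD=main@B [main=B]
After op 2 (branch): HEAD=main@B [exp=B main=B]
After op 3 (reset): HEAD=main@A [exp=B main=A]
After op 4 (commit): HEAD=main@C [exp=B main=C]
After op 5 (commit): HEAD=main@D [exp=B main=D]
After op 6 (checkout): HEAD=exp@B [exp=B main=D]
After op 7 (reset): HEAD=exp@A [exp=A main=D]
After op 8 (commit): HEAD=exp@E [exp=E main=D]
After op 9 (commit): HEAD=exp@F [exp=F main=D]
After op 10 (merge): HEAD=exp@G [exp=G main=D]
After op 11 (checkout): HEAD=main@D [exp=G main=D]

Answer: main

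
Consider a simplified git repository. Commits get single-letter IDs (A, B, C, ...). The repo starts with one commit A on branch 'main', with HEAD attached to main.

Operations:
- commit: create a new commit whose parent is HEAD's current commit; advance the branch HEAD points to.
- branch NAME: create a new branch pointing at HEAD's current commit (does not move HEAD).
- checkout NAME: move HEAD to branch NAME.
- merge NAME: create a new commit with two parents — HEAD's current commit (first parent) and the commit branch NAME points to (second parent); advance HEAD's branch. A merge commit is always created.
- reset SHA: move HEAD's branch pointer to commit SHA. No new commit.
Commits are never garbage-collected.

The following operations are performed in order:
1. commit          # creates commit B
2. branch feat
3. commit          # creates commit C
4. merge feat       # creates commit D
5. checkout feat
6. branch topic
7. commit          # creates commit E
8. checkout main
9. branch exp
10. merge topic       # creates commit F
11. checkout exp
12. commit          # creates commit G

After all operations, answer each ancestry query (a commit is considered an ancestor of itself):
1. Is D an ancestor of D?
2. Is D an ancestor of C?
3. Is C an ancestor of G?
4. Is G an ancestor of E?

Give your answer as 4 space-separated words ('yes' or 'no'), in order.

After op 1 (commit): HEAD=main@B [main=B]
After op 2 (branch): HEAD=main@B [feat=B main=B]
After op 3 (commit): HEAD=main@C [feat=B main=C]
After op 4 (merge): HEAD=main@D [feat=B main=D]
After op 5 (checkout): HEAD=feat@B [feat=B main=D]
After op 6 (branch): HEAD=feat@B [feat=B main=D topic=B]
After op 7 (commit): HEAD=feat@E [feat=E main=D topic=B]
After op 8 (checkout): HEAD=main@D [feat=E main=D topic=B]
After op 9 (branch): HEAD=main@D [exp=D feat=E main=D topic=B]
After op 10 (merge): HEAD=main@F [exp=D feat=E main=F topic=B]
After op 11 (checkout): HEAD=exp@D [exp=D feat=E main=F topic=B]
After op 12 (commit): HEAD=exp@G [exp=G feat=E main=F topic=B]
ancestors(D) = {A,B,C,D}; D in? yes
ancestors(C) = {A,B,C}; D in? no
ancestors(G) = {A,B,C,D,G}; C in? yes
ancestors(E) = {A,B,E}; G in? no

Answer: yes no yes no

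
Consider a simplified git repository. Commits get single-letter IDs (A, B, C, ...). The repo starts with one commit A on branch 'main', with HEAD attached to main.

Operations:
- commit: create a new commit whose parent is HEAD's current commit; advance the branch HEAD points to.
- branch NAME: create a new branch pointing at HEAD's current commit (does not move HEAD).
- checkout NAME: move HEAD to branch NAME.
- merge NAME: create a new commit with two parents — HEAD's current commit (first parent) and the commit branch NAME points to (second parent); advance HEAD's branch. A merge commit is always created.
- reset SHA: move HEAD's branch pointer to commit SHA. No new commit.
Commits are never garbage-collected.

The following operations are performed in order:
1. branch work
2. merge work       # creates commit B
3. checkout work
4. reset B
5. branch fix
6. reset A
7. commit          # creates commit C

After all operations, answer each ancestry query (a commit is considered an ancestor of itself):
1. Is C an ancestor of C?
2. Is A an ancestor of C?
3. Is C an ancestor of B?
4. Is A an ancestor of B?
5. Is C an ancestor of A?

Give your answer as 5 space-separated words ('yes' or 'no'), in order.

Answer: yes yes no yes no

Derivation:
After op 1 (branch): HEAD=main@A [main=A work=A]
After op 2 (merge): HEAD=main@B [main=B work=A]
After op 3 (checkout): HEAD=work@A [main=B work=A]
After op 4 (reset): HEAD=work@B [main=B work=B]
After op 5 (branch): HEAD=work@B [fix=B main=B work=B]
After op 6 (reset): HEAD=work@A [fix=B main=B work=A]
After op 7 (commit): HEAD=work@C [fix=B main=B work=C]
ancestors(C) = {A,C}; C in? yes
ancestors(C) = {A,C}; A in? yes
ancestors(B) = {A,B}; C in? no
ancestors(B) = {A,B}; A in? yes
ancestors(A) = {A}; C in? no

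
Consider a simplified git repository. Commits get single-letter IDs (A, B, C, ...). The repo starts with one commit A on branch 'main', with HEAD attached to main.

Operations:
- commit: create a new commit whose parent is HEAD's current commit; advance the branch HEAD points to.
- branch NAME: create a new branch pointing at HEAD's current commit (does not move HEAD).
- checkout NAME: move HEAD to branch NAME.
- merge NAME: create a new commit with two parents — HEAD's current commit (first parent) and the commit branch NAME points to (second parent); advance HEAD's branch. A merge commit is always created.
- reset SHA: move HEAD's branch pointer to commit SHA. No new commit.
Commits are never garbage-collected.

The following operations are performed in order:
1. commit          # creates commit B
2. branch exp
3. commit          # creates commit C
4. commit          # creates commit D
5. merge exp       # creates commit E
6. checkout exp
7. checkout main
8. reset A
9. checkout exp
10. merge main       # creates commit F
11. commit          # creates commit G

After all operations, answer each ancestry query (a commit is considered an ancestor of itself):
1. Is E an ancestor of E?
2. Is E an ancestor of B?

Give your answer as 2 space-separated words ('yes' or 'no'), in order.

After op 1 (commit): HEAD=main@B [main=B]
After op 2 (branch): HEAD=main@B [exp=B main=B]
After op 3 (commit): HEAD=main@C [exp=B main=C]
After op 4 (commit): HEAD=main@D [exp=B main=D]
After op 5 (merge): HEAD=main@E [exp=B main=E]
After op 6 (checkout): HEAD=exp@B [exp=B main=E]
After op 7 (checkout): HEAD=main@E [exp=B main=E]
After op 8 (reset): HEAD=main@A [exp=B main=A]
After op 9 (checkout): HEAD=exp@B [exp=B main=A]
After op 10 (merge): HEAD=exp@F [exp=F main=A]
After op 11 (commit): HEAD=exp@G [exp=G main=A]
ancestors(E) = {A,B,C,D,E}; E in? yes
ancestors(B) = {A,B}; E in? no

Answer: yes no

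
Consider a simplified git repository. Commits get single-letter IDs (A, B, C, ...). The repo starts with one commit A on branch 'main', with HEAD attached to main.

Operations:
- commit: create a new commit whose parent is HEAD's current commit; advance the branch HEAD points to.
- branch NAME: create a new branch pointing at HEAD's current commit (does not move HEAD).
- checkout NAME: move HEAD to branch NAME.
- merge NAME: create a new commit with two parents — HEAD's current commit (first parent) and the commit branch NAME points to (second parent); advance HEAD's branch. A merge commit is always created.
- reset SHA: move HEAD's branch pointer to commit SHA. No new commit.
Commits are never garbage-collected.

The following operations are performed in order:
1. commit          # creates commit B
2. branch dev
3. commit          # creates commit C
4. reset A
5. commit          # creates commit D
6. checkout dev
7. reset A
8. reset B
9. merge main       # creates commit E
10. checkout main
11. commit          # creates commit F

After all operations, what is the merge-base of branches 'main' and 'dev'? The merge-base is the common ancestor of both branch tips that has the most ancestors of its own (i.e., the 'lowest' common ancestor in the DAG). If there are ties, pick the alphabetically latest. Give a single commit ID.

Answer: D

Derivation:
After op 1 (commit): HEAD=main@B [main=B]
After op 2 (branch): HEAD=main@B [dev=B main=B]
After op 3 (commit): HEAD=main@C [dev=B main=C]
After op 4 (reset): HEAD=main@A [dev=B main=A]
After op 5 (commit): HEAD=main@D [dev=B main=D]
After op 6 (checkout): HEAD=dev@B [dev=B main=D]
After op 7 (reset): HEAD=dev@A [dev=A main=D]
After op 8 (reset): HEAD=dev@B [dev=B main=D]
After op 9 (merge): HEAD=dev@E [dev=E main=D]
After op 10 (checkout): HEAD=main@D [dev=E main=D]
After op 11 (commit): HEAD=main@F [dev=E main=F]
ancestors(main=F): ['A', 'D', 'F']
ancestors(dev=E): ['A', 'B', 'D', 'E']
common: ['A', 'D']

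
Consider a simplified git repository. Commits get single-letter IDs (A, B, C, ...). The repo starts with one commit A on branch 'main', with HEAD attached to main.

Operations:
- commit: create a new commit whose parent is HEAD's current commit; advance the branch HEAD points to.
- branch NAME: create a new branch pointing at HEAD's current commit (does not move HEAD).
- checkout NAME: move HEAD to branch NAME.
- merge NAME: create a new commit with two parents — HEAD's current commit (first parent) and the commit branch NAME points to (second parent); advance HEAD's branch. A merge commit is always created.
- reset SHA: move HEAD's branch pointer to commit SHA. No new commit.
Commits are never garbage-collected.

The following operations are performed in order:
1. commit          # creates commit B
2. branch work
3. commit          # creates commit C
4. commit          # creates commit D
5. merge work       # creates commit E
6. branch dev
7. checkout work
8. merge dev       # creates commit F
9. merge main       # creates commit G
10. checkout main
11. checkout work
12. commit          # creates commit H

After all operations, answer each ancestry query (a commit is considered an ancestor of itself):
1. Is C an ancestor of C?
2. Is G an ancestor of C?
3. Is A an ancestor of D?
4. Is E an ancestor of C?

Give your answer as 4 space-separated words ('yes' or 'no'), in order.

After op 1 (commit): HEAD=main@B [main=B]
After op 2 (branch): HEAD=main@B [main=B work=B]
After op 3 (commit): HEAD=main@C [main=C work=B]
After op 4 (commit): HEAD=main@D [main=D work=B]
After op 5 (merge): HEAD=main@E [main=E work=B]
After op 6 (branch): HEAD=main@E [dev=E main=E work=B]
After op 7 (checkout): HEAD=work@B [dev=E main=E work=B]
After op 8 (merge): HEAD=work@F [dev=E main=E work=F]
After op 9 (merge): HEAD=work@G [dev=E main=E work=G]
After op 10 (checkout): HEAD=main@E [dev=E main=E work=G]
After op 11 (checkout): HEAD=work@G [dev=E main=E work=G]
After op 12 (commit): HEAD=work@H [dev=E main=E work=H]
ancestors(C) = {A,B,C}; C in? yes
ancestors(C) = {A,B,C}; G in? no
ancestors(D) = {A,B,C,D}; A in? yes
ancestors(C) = {A,B,C}; E in? no

Answer: yes no yes no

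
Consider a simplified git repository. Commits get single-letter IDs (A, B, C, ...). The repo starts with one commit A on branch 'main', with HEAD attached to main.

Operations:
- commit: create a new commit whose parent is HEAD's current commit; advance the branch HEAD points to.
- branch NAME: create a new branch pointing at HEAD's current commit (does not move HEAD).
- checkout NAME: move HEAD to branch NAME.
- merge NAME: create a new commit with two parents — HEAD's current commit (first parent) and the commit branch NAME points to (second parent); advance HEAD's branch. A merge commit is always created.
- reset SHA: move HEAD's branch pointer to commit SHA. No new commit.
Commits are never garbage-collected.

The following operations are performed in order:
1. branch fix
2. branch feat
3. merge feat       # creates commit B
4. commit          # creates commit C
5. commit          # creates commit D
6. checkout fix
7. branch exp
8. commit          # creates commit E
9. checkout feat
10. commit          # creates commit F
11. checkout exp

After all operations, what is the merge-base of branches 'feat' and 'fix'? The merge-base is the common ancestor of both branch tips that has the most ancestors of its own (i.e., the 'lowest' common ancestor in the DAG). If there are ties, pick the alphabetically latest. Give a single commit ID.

After op 1 (branch): HEAD=main@A [fix=A main=A]
After op 2 (branch): HEAD=main@A [feat=A fix=A main=A]
After op 3 (merge): HEAD=main@B [feat=A fix=A main=B]
After op 4 (commit): HEAD=main@C [feat=A fix=A main=C]
After op 5 (commit): HEAD=main@D [feat=A fix=A main=D]
After op 6 (checkout): HEAD=fix@A [feat=A fix=A main=D]
After op 7 (branch): HEAD=fix@A [exp=A feat=A fix=A main=D]
After op 8 (commit): HEAD=fix@E [exp=A feat=A fix=E main=D]
After op 9 (checkout): HEAD=feat@A [exp=A feat=A fix=E main=D]
After op 10 (commit): HEAD=feat@F [exp=A feat=F fix=E main=D]
After op 11 (checkout): HEAD=exp@A [exp=A feat=F fix=E main=D]
ancestors(feat=F): ['A', 'F']
ancestors(fix=E): ['A', 'E']
common: ['A']

Answer: A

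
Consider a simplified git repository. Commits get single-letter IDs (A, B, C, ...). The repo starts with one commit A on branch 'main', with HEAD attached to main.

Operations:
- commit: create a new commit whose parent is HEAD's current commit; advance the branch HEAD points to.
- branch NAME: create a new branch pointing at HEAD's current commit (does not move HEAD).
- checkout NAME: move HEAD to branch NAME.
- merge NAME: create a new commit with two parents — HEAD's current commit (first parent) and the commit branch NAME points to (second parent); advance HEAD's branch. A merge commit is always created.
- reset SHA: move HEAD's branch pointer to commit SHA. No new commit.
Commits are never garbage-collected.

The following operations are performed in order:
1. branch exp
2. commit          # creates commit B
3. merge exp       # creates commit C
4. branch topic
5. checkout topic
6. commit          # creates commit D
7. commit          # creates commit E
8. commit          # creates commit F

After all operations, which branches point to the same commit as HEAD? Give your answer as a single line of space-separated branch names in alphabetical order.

After op 1 (branch): HEAD=main@A [exp=A main=A]
After op 2 (commit): HEAD=main@B [exp=A main=B]
After op 3 (merge): HEAD=main@C [exp=A main=C]
After op 4 (branch): HEAD=main@C [exp=A main=C topic=C]
After op 5 (checkout): HEAD=topic@C [exp=A main=C topic=C]
After op 6 (commit): HEAD=topic@D [exp=A main=C topic=D]
After op 7 (commit): HEAD=topic@E [exp=A main=C topic=E]
After op 8 (commit): HEAD=topic@F [exp=A main=C topic=F]

Answer: topic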